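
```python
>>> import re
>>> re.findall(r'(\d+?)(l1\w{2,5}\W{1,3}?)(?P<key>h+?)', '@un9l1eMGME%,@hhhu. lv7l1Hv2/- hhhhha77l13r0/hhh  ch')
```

[('9', 'l1eMGME%,@', 'h'), ('7', 'l1Hv2/- ', 'h'), ('77', 'l13r0/', 'h')]

The pattern matches one or more of a digit (lazy) (captured); then the literal 'l1', then 2 to 5 of a word character, then 1 to 3 of a non-word character (lazy) (captured); then one or more of a literal 'h' (lazy) (captured as 'key').
Because the quantifier is non-greedy, it stops expanding at the earliest point where the rest of the pattern can succeed.
Walking the string: at [3:15] match '9l1eMGME%,@h', groups = ('9', 'l1eMGME%,@', 'h'); at [22:32] match '7l1Hv2/- h', groups = ('7', 'l1Hv2/- ', 'h'); at [37:46] match '77l13r0/h', groups = ('77', 'l13r0/', 'h').
`findall` packs the 3 group values into a tuple for every match.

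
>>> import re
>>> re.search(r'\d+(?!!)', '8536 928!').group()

'8536'

The negative lookahead/lookbehind blocks any match where the forbidden context is present.
`re.search` tries every starting position until one works.
The match spans [0:4] → '8536'.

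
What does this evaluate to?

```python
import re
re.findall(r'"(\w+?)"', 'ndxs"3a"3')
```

One capturing group, so `findall` returns just the captured substring from the one match — 1 in all.

['3a']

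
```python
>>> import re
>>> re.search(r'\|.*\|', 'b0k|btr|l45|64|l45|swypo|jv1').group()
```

'|btr|l45|64|l45|swypo|'

`re.search` tries every starting position until one works.
The match spans [3:25] → '|btr|l45|64|l45|swypo|'.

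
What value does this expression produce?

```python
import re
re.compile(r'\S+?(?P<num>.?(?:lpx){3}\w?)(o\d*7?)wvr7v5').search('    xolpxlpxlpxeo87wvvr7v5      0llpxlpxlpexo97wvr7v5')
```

None

The pattern matches one or more of a non-whitespace character (lazy); then optionally any character, then the literal 'lpx' repeated 3 times, then optionally a word character (captured as 'num'); then the literal 'o', then zero or more of a digit, then optionally a literal '7' (captured); then the literal 'wvr', then the literal '7v5'.
`re.search` tries every starting position until one works.
Here no position works, so the call returns None.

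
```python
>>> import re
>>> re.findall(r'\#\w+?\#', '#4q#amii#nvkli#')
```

With no groups in the pattern, `findall` gives back each whole match — 2 here.

['#4q#', '#nvkli#']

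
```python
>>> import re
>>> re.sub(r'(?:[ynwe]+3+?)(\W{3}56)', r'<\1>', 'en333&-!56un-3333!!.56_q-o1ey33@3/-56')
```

The pattern matches one or more of one of [ynwe], then one or more of the literal '3' (lazy) (non-capturing group); then exactly 3 of a non-word character, then the literal '56' (captured).
Matches: at [0:10] → 'en333&-!56'.
`\1` in the replacement pulls in group 1's text for each match.

'<&-!56>un-3333!!.56_q-o1ey33@3/-56'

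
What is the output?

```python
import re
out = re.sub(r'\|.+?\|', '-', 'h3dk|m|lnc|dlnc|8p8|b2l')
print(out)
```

h3dk-lnc-8p8|b2l

A `+?`/`*?`/`{m,n}?` starts at its minimum and grows only as far as needed for what follows to match.
Matches: at [4:7] → '|m|'; at [10:16] → '|dlnc|'.
Each match is replaced by '-'.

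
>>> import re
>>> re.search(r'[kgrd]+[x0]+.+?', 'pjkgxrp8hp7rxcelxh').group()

'kgxr'

This matches one or more of one of [kgrd], then one or more of one of [x0]; then one or more of any character (lazy).
Lazy quantifiers expand one character at a time until the remainder of the pattern can match.
`search` walks the string left to right and returns the first match it finds.
The match spans [2:6] → 'kgxr'.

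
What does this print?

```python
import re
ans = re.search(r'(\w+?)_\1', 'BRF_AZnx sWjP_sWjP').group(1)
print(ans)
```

sWjP

The match spans [9:18] → 'sWjP_sWjP'.
Captured: group 1 = 'sWjP'.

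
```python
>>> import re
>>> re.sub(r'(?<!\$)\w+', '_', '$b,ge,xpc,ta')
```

'$b,_,_,_'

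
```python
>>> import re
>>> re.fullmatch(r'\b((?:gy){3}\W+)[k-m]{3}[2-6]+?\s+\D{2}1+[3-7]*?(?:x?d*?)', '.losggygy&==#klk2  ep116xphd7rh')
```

`fullmatch` succeeds only if the pattern covers the string from start to end.
Here the pattern can't cover the whole string, so the call returns None.

None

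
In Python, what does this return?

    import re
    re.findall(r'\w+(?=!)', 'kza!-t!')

Because the assertion is zero-width, the text it checks is not consumed and won't appear in the result.
Walking the string: at [0:3] → 'kza'; at [5:6] → 't'.
Since nothing is captured, `findall` lists the 2 matched substrings directly.

['kza', 't']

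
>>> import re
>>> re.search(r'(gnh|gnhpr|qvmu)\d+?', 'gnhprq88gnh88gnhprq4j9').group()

`search` walks the string left to right and returns the first match it finds.
The match spans [8:12] → 'gnh8'.
Captured: group 1 = 'gnh'.

'gnh8'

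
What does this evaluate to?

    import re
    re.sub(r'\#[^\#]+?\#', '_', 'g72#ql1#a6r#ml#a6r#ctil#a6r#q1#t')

'g72_a6r_a6r_a6r_t'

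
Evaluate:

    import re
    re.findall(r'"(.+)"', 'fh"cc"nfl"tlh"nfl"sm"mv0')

['cc"nfl"tlh"nfl"sm']

Matches: at [2:21] match '"cc"nfl"tlh"nfl"sm"', group 1 = 'cc"nfl"tlh"nfl"sm'.
With a single group, `findall` returns only what that group captured — 1 item.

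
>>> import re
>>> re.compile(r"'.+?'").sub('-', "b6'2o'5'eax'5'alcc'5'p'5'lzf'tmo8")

'b6-5-5-5-5-tmo8'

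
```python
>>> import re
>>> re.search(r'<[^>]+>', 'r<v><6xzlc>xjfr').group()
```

`re.search` scans for the first position where the pattern succeeds.
The match spans [1:4] → '<v>'.

'<v>'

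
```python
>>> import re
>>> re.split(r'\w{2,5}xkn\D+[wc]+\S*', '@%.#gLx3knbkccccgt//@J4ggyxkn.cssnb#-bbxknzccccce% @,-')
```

['@%.#gLx3knbkccccgt//@', ' @,-']

Pattern: 2 to 5 of a word character, then the literal 'xkn'; then one or more of a non-digit; then one or more of one of [wc], then zero or more of a non-whitespace character.
Matches to split on: at [21:50] → 'J4ggyxkn.cssnb#-bbxknzccccce%'.
`split` removes every match and returns the 2 fragments in between.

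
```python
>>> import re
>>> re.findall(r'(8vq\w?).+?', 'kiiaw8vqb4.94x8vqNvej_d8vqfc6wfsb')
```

['8vqb', '8vqN', '8vqf']

This matches the literal '8vq', then optionally a word character (captured); then one or more of any character (lazy).
Matches: at [5:10] match '8vqb4', group 1 = '8vqb'; at [14:19] match '8vqNv', group 1 = '8vqN'; at [23:28] match '8vqfc', group 1 = '8vqf'.
`findall` collects group 1 from each match (3 total).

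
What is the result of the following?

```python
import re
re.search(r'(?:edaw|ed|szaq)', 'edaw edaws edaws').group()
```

Branches in `(...|...)` are attempted left-to-right; the first branch that allows the whole pattern to succeed is taken.
The match spans [0:4] → 'edaw'.

'edaw'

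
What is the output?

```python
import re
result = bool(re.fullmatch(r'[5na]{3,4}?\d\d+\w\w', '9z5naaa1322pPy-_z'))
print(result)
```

The pattern matches 3 to 4 of one of [5na] (lazy), then a digit, then one or more of a digit; then a word character, then a word character.
`re.fullmatch` requires the pattern to consume the entire string.
Here the string isn't matched end-to-end, so the call returns None, and `bool(None)` is False.

False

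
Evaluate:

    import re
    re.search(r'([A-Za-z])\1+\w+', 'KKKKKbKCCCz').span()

(0, 11)

After group 1 captures some text, `\1` only succeeds where that same text appears again.
The match spans [0:11] → 'KKKKKbKCCCz'.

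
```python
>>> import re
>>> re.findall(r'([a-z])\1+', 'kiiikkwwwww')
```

['i', 'k', 'w']

A backreference is literal: `\1` must see the identical characters the first group matched.
Matches: at [1:4] match 'iii', group 1 = 'i'; at [4:6] match 'kk', group 1 = 'k'; at [6:11] match 'wwwww', group 1 = 'w'.
`findall` collects group 1 from each match (3 total).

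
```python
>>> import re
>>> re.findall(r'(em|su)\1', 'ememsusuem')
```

['em', 'su']

A backreference is literal: `\1` must see the identical characters the first group matched.
Scanning left to right: at [0:4] match 'emem', group 1 = 'em'; at [4:8] match 'susu', group 1 = 'su'.
With a single group, `findall` returns only what that group captured — 2 items.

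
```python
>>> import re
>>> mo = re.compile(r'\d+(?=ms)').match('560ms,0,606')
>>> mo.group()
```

'560'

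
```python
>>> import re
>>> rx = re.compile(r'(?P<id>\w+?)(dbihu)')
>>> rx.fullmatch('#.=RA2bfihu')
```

For `fullmatch`, every character of the input must be accounted for by the pattern.
Here the string isn't matched end-to-end, so the call returns None.

None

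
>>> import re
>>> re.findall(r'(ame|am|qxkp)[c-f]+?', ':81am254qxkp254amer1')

['am']

With a single group, `findall` returns only what that group captured — 1 item.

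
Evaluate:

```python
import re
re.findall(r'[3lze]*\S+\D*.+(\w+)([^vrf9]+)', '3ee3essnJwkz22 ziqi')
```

`findall` packs the 2 group values into a tuple for every match.

[('q', 'i')]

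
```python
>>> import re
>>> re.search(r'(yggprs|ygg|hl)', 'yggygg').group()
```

'ygg'

`re.search` tries every starting position until one works.
The match spans [0:3] → 'ygg'.
Captured: group 1 = 'ygg'.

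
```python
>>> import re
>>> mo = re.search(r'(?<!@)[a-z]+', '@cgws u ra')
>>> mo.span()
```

A negative assertion filters positions out without eating any characters.
`re.search` tries every starting position until one works.
The match spans [2:5] → 'gws'.

(2, 5)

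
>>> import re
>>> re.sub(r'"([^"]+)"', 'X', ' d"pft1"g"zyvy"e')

Every occurrence is swapped for 'X'.

' dXgXe'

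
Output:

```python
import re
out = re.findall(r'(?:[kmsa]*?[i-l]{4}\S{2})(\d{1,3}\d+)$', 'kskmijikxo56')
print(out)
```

['56']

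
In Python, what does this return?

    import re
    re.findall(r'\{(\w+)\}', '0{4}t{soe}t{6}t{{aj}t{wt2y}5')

Scanning left to right: at [1:4] match '{4}', group 1 = '4'; at [5:10] match '{soe}', group 1 = 'soe'; at [11:14] match '{6}', group 1 = '6'; at [16:20] match '{aj}', group 1 = 'aj'; at [21:27] match '{wt2y}', group 1 = 'wt2y'.
`findall` collects group 1 from each match (5 total).

['4', 'soe', '6', 'aj', 'wt2y']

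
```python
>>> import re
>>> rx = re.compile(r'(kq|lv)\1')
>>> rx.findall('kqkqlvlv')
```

`\1` is not a pattern — it's the concrete string captured by group 1, re-applied verbatim.
`findall` collects group 1 from each match (2 total).

['kq', 'lv']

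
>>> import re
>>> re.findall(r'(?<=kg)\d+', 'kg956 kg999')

The positive lookaround only admits positions where the adjacent text matches; those characters stay outside the span.
With no groups in the pattern, `findall` gives back each whole match — 2 here.

['956', '999']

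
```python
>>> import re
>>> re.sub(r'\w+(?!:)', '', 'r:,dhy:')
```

A negative assertion filters positions out without eating any characters.
Each match is replaced by ''.

'r:,y:'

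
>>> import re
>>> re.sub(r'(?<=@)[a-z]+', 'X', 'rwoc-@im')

'rwoc-@X'

The `(?=…)`/`(?<=…)` assertion just peeks at neighbouring text; it doesn't advance the match position.
Matches: at [6:8] → 'im'.
Every occurrence is swapped for 'X'.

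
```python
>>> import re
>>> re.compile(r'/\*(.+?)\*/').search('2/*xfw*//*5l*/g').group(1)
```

'xfw'

Because the quantifier is non-greedy, it stops expanding at the earliest point where the rest of the pattern can succeed.
Unlike `match`, `search` isn't anchored — it looks for the pattern anywhere in the string.
The match spans [1:8] → '/*xfw*/'.
Captured: group 1 = 'xfw'.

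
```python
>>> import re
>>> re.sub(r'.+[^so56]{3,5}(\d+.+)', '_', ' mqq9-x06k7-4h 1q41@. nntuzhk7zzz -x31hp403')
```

'_'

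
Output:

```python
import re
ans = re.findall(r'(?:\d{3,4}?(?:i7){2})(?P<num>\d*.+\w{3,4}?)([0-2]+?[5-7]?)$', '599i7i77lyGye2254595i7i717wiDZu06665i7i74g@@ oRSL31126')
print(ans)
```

[('7lyGye2254595i7i717wiDZu06665i7i74g@@ oRSL311', '26')]

This matches 3 to 4 of a digit (lazy), then the literal 'i7' repeated 2 times (non-capturing group); then zero or more of a digit, then one or more of any character, then 3 to 4 of a word character (lazy) (captured as 'num'); then one or more of a character in [0-2] (lazy), then optionally a character in [5-7] (captured); then anchored at the end.
Scanning left to right: at [0:54] match '599i7i77lyGye2254595i7i717wiDZu06665i7i74g@@ oRSL31126', groups = ('7lyGye2254595i7i717wiDZu06665i7i74g@@ oRSL311', '26').
With 2 capturing groups, `findall` returns a 2-tuple per match.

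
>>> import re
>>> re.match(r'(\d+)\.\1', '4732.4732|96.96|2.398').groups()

('4732',)

After group 1 captures some text, `\1` only succeeds where that same text appears again.
`match` is anchored at position 0; if the pattern doesn't fit there, it returns None.
The match spans [0:9] → '4732.4732'.
Captured: group 1 = '4732'.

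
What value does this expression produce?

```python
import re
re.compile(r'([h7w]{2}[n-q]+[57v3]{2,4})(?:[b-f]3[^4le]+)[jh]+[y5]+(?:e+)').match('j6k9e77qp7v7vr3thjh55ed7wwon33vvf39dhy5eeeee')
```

None

With `match`, the pattern is implicitly anchored at the beginning.
Here the pattern fails at index 0, so the call returns None.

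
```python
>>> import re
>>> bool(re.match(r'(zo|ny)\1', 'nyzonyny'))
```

False

`\1` is not a pattern — it's the concrete string captured by group 1, re-applied verbatim.
With `match`, the pattern is implicitly anchored at the beginning.
Here the pattern fails at index 0, so the call returns None, and `bool(None)` is False.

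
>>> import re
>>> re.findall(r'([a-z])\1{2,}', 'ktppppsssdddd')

['p', 's', 'd']

The backreference `\1` re-matches whatever the first group consumed, character for character.
Scanning left to right: at [2:6] match 'pppp', group 1 = 'p'; at [6:9] match 'sss', group 1 = 's'; at [9:13] match 'dddd', group 1 = 'd'.
With a single group, `findall` returns only what that group captured — 3 items.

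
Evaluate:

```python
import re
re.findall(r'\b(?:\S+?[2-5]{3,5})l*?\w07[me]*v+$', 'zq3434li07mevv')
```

['zq3434li07mevv']

The pattern matches a word boundary (`\b`, zero-width); then one or more of a non-whitespace character (lazy), then 3 to 5 of a character in [2-5] (non-capturing group); then zero or more of a literal 'l' (lazy), then a word character, then the literal '07'; then zero or more of one of [me], then one or more of the literal 'v'; then anchored at the end.
Matches: at [0:14] → 'zq3434li07mevv'.
`findall` yields the raw match text (1 of them) because the pattern has no groups.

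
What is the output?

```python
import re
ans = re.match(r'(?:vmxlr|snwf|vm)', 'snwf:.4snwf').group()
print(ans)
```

`re.match` won't scan ahead — the pattern has to work from the very first character.
The match spans [0:4] → 'snwf'.

snwf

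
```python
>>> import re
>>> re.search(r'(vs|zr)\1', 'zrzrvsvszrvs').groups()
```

`\1` has to match the exact text group 1 already captured.
`search` walks the string left to right and returns the first match it finds.
The match spans [0:4] → 'zrzr'.
Captured: group 1 = 'zr'.

('zr',)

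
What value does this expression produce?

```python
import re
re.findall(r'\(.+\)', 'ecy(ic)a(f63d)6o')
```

['(ic)a(f63d)']

Walking the string: at [3:14] → '(ic)a(f63d)'.
No capturing groups, so `findall` returns the 1 full match string.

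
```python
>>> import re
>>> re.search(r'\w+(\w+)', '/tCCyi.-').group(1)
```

'i'

The match spans [1:6] → 'tCCyi'.
Captured: group 1 = 'i'.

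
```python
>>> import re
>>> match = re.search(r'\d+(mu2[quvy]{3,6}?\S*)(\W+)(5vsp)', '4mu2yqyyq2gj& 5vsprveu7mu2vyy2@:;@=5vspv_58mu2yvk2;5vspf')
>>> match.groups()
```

('mu2yqyyq2gj&', ' ', '5vsp')

The pattern matches one or more of a digit; then the literal 'mu2', then 3 to 6 of one of [quvy] (lazy), then zero or more of a non-whitespace character (captured); then one or more of a non-word character (captured); then a literal '5', then the literal 'vsp' (captured).
`re.search` tries every starting position until one works.
The match spans [0:18] → '4mu2yqyyq2gj& 5vsp'.
Captured: group 1 = 'mu2yqyyq2gj&', group 2 = ' ', group 3 = '5vsp'.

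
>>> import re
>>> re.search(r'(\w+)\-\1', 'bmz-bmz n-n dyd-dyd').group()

A backreference is literal: `\1` must see the identical characters the first group matched.
The match spans [0:7] → 'bmz-bmz'.

'bmz-bmz'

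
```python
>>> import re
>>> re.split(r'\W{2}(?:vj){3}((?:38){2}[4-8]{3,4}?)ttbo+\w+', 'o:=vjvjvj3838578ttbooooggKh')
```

['o', '3838578', '']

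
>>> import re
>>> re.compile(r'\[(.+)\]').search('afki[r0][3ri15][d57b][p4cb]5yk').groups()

The match spans [4:27] → '[r0][3ri15][d57b][p4cb]'.
Captured: group 1 = 'r0][3ri15][d57b][p4cb'.

('r0][3ri15][d57b][p4cb',)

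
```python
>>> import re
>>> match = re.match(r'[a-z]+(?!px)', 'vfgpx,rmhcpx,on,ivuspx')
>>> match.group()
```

`match` is anchored at position 0; if the pattern doesn't fit there, it returns None.
The match spans [0:5] → 'vfgpx'.

'vfgpx'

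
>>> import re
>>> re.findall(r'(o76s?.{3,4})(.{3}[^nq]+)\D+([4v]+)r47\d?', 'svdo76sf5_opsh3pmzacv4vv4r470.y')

[('o76sf5_o', 'psh3pmzacv4v', '4')]

Pattern: the literal 'o76', then optionally a literal 's', then 3 to 4 of any character (captured); then exactly 3 of any character, then one or more of any character except [nq] (captured); then one or more of a non-digit; then one or more of one of [4v] (captured); then the literal 'r47', then optionally a digit.
Scanning left to right: at [3:29] match 'o76sf5_opsh3pmzacv4vv4r470', groups = ('o76sf5_o', 'psh3pmzacv4v', '4').
3 groups means the one result is a tuple of 3 captured strings — 1 here.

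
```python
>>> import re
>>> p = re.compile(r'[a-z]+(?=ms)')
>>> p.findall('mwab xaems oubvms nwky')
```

The positive lookaround only admits positions where the adjacent text matches; those characters stay outside the span.
Walking the string: at [5:8] → 'xae'; at [11:15] → 'oubv'.
No capturing groups, so `findall` returns the 2 full match strings.

['xae', 'oubv']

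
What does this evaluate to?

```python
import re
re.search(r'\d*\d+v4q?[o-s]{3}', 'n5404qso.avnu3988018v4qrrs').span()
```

Pattern: zero or more of a digit, then one or more of a digit; then the literal 'v4', then optionally the literal 'q', then exactly 3 of a character in [o-s].
The match spans [13:26] → '3988018v4qrrs'.

(13, 26)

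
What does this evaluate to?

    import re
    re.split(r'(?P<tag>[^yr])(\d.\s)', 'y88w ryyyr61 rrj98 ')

['y', '8', '8w ', 'ryyyr61 rr', 'j', '98 ', '']

Pattern: any character except [yr] (captured as 'tag'); then a digit, then any character, then whitespace (captured).
Matches to split on: at [1:5] → '88w '; at [15:19] → 'j98 '.
With a capturing group present, the delimiter's captured portion is kept in the result list.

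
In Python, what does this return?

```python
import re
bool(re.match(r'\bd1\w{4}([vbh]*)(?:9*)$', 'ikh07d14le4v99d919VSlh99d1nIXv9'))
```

False

With `match`, the pattern is implicitly anchored at the beginning.
Here the string doesn't start with a match, so the call returns None, and `bool(None)` is False.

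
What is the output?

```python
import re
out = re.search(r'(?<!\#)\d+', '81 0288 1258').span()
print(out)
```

(0, 2)

`(?!…)`/`(?<!…)` only lets a position through if the neighbouring text does NOT match; no characters are consumed.
`search` walks the string left to right and returns the first match it finds.
The match spans [0:2] → '81'.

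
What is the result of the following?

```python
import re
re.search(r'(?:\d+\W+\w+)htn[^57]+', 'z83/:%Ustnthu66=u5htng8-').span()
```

(13, 24)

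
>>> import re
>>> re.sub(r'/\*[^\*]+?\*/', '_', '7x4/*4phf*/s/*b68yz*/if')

'7x4_s_if'

Each match is replaced by '_'.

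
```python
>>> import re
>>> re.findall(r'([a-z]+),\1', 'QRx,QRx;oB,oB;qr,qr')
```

The backreference `\1` re-matches whatever the first group consumed, character for character.
Scanning left to right: at [14:19] match 'qr,qr', group 1 = 'qr'.
`findall` collects group 1 from the one match (1 total).

['qr']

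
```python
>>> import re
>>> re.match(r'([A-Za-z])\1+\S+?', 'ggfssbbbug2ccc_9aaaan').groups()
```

The match spans [0:3] → 'ggf'.
Captured: group 1 = 'g'.

('g',)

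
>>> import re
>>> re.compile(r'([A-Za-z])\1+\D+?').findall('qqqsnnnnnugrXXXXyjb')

['q', 'n', 'X']

The backreference `\1` re-matches whatever the first group consumed, character for character.
Scanning left to right: at [0:4] match 'qqqs', group 1 = 'q'; at [4:10] match 'nnnnnu', group 1 = 'n'; at [12:17] match 'XXXXy', group 1 = 'X'.
`findall` collects group 1 from each match (3 total).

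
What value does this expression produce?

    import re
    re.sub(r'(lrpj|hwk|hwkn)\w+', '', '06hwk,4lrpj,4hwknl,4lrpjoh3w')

'06hwk,4lrpj,4,4'

Matches: at [13:18] → 'hwknl'; at [20:28] → 'lrpjoh3w'.
Each match is replaced by ''.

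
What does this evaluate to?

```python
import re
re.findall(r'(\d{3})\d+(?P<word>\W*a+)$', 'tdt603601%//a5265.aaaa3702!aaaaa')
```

[('370', '!aaaaa')]

This matches exactly 3 of a digit (captured); then one or more of a digit; then zero or more of a non-word character, then one or more of a literal 'a' (captured as 'word'); then anchored at the end.
Matches: at [22:32] match '3702!aaaaa', groups = ('370', '!aaaaa').
With 2 capturing groups, `findall` returns a 2-tuple per match.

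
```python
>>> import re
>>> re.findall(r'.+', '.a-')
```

Since nothing is captured, `findall` lists the 1 matched substring directly.

['.a-']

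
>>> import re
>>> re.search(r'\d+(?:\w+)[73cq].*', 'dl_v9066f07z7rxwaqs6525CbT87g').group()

'9066f07z7rxwaqs6525CbT87g'

Pattern: one or more of a digit; then one or more of a word character (non-capturing group); then one of [73cq], then zero or more of any character.
The match spans [4:29] → '9066f07z7rxwaqs6525CbT87g'.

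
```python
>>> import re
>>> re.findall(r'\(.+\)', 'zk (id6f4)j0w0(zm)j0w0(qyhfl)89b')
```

With no groups in the pattern, `findall` gives back each whole match — 1 here.

['(id6f4)j0w0(zm)j0w0(qyhfl)']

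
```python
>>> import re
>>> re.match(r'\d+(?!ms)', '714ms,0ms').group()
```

'71'

With `match`, the pattern is implicitly anchored at the beginning.
The match spans [0:2] → '71'.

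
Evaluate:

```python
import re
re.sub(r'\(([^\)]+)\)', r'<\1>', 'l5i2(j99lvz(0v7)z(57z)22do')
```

Each match is replaced using the text its own group 1 captured.

'l5i2<j99lvz(0v7>z<57z>22do'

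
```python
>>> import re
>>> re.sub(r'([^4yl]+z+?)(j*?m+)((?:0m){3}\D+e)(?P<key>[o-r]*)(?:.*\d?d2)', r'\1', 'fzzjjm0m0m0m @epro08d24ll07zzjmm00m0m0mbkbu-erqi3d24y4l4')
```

'fzz4y4l4'

The pattern matches one or more of any character except [4yl], then one or more of the literal 'z' (lazy) (captured); then zero or more of a literal 'j' (lazy), then one or more of the literal 'm' (captured); then the literal '0m' repeated 3 times, then one or more of a non-digit, then the literal 'e' (captured); then zero or more of a character in [o-r] (captured as 'key'); then zero or more of any character, then optionally a digit, then the literal 'd2' (non-capturing group).
`\1` in the replacement pulls in group 1's text for each match.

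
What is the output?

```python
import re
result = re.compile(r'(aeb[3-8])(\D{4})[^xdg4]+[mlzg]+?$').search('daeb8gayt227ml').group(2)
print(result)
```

gayt

Pattern: the literal 'aeb', then a character in [3-8] (captured); then exactly 4 of a non-digit (captured); then one or more of any character except [xdg4], then one or more of one of [mlzg] (lazy); then anchored at the end.
`re.search` scans for the first position where the pattern succeeds.
The match spans [1:14] → 'aeb8gayt227ml'.
Captured: group 1 = 'aeb8', group 2 = 'gayt'.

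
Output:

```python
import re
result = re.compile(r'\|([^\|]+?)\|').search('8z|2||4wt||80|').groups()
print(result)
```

The match spans [2:5] → '|2|'.
Captured: group 1 = '2'.

('2',)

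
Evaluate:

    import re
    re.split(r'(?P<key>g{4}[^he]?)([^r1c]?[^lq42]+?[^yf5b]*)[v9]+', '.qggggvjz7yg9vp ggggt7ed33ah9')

Because the pattern has a capturing group, `split` also inserts each captured text between the pieces.

['.q', 'ggggv', 'jz7yg9vp ggggt7ed33ah', '']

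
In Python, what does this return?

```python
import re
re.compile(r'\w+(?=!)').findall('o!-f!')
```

The `(?=…)`/`(?<=…)` assertion just peeks at neighbouring text; it doesn't advance the match position.
No capturing groups, so `findall` returns the 2 full match strings.

['o', 'f']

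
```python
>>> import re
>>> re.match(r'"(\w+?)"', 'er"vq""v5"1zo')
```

`match` is anchored at position 0; if the pattern doesn't fit there, it returns None.
Here position 0 doesn't satisfy it, so the call returns None.

None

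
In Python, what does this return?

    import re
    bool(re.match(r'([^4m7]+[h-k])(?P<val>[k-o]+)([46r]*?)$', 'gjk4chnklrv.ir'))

False

The pattern matches one or more of any character except [4m7], then a character in [h-k] (captured); then one or more of a character in [k-o] (captured as 'val'); then zero or more of one of [46r] (lazy) (captured); then anchored at the end.
With `match`, the pattern is implicitly anchored at the beginning.
Here position 0 doesn't satisfy it, so the call returns None, and `bool(None)` is False.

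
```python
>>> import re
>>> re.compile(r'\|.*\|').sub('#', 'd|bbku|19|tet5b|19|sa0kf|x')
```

'd#x'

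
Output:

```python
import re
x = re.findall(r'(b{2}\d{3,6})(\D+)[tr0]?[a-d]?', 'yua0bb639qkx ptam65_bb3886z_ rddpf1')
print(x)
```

Pattern: exactly 2 of a literal 'b', then 3 to 6 of a digit (captured); then one or more of a non-digit (captured); then optionally one of [tr0], then optionally a character in [a-d].
Scanning left to right: at [4:17] match 'bb639qkx ptam', groups = ('bb639', 'qkx ptam'); at [20:34] match 'bb3886z_ rddpf', groups = ('bb3886', 'z_ rddpf').
2 groups means each result is a tuple of 2 captured strings — 2 here.

[('bb639', 'qkx ptam'), ('bb3886', 'z_ rddpf')]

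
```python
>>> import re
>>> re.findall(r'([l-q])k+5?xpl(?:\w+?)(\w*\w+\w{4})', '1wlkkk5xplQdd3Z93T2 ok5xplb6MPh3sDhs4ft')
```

[('l', 'dd3Z93T2'), ('o', '6MPh3sDhs4ft')]

This matches a character in [l-q] (captured); then one or more of a literal 'k', then optionally the literal '5', then the literal 'xpl'; then one or more of a word character (lazy) (non-capturing group); then zero or more of a word character, then one or more of a word character, then exactly 4 of a word character (captured).
Matches: at [2:19] match 'lkkk5xplQdd3Z93T2', groups = ('l', 'dd3Z93T2'); at [20:39] match 'ok5xplb6MPh3sDhs4ft', groups = ('o', '6MPh3sDhs4ft').
With 2 capturing groups, `findall` returns a 2-tuple per match.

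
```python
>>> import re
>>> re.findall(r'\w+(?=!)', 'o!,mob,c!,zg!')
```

['o', 'c', 'zg']

Because the assertion is zero-width, the text it checks is not consumed and won't appear in the result.
Since nothing is captured, `findall` lists the 3 matched substrings directly.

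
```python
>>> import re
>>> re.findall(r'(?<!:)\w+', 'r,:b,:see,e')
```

['r', 'ee', 'e']

A negative assertion filters positions out without eating any characters.
Since nothing is captured, `findall` lists the 3 matched substrings directly.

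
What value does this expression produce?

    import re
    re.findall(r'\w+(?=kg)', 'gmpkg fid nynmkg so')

['gmp', 'nynm']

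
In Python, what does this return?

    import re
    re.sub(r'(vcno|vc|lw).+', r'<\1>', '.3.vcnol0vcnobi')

'.3.<vcno>'

Alternation tries branches left to right and keeps the first one that lets the overall match succeed at that position.
`\1` in the replacement pulls in group 1's text for each match.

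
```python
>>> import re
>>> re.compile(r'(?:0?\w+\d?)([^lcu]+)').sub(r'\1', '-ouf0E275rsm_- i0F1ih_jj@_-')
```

'-- i0F1ih_jj@_-'

The pattern matches optionally a literal '0', then one or more of a word character, then optionally a digit (non-capturing group); then one or more of any character except [lcu] (captured).
Matches: at [1:27] → 'ouf0E275rsm_- i0F1ih_jj@_-'.
The replacement refers to a captured group, so each match is rewritten using its own captured text.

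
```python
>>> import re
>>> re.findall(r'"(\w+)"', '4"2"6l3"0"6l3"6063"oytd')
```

With a single group, `findall` returns only what that group captured — 3 items.

['2', '0', '6063']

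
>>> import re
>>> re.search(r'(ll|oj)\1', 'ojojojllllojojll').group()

'ojoj'

`\1` has to match the exact text group 1 already captured.
The match spans [0:4] → 'ojoj'.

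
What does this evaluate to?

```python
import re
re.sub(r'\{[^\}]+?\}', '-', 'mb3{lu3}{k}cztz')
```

'mb3--cztz'

Matches: at [3:8] → '{lu3}'; at [8:11] → '{k}'.
Every occurrence is swapped for '-'.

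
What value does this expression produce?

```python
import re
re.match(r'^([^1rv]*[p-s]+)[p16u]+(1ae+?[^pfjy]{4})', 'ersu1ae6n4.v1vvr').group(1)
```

'ers'

Pattern: anchored at the start of the string; then zero or more of any character except [1rv], then one or more of a character in [p-s] (captured); then one or more of one of [p16u]; then the literal '1a', then one or more of a literal 'e' (lazy), then exactly 4 of any character except [pfjy] (captured).
`match` is anchored at position 0; if the pattern doesn't fit there, it returns None.
The match spans [0:11] → 'ersu1ae6n4.'.
Captured: group 1 = 'ers', group 2 = '1ae6n4.'.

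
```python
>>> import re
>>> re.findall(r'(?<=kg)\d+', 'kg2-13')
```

['2']

The positive lookaround only admits positions where the adjacent text matches; those characters stay outside the span.
Walking the string: at [2:3] → '2'.
Since nothing is captured, `findall` lists the 1 matched substring directly.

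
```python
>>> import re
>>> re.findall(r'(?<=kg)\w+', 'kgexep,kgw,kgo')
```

Because the assertion is zero-width, the text it checks is not consumed and won't appear in the result.
Walking the string: at [2:6] → 'exep'; at [9:10] → 'w'; at [13:14] → 'o'.
No capturing groups, so `findall` returns the 3 full match strings.

['exep', 'w', 'o']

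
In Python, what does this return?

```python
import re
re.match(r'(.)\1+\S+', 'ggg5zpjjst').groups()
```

The match spans [0:10] → 'ggg5zpjjst'.
Captured: group 1 = 'g'.

('g',)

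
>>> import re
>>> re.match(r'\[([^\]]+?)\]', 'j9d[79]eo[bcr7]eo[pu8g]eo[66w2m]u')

`match` is anchored at position 0; if the pattern doesn't fit there, it returns None.
Here the pattern fails at index 0, so the call returns None.

None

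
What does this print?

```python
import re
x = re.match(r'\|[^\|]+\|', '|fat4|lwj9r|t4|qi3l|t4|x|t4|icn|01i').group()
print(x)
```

|fat4|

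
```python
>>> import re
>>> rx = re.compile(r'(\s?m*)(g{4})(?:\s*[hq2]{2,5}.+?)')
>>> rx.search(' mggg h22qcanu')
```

None

The pattern matches optionally whitespace, then zero or more of the literal 'm' (captured); then exactly 4 of a literal 'g' (captured); then zero or more of whitespace, then 2 to 5 of one of [hq2], then one or more of any character (lazy) (non-capturing group).
`re.search` tries every starting position until one works.
Here nothing in the string fits, so the call returns None.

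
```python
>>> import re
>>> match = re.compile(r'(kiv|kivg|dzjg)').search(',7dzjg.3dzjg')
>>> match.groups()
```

`re.search` scans for the first position where the pattern succeeds.
The match spans [2:6] → 'dzjg'.
Captured: group 1 = 'dzjg'.

('dzjg',)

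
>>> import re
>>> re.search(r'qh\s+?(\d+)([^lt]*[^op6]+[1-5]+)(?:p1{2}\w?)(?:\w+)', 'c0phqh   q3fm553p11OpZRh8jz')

Pattern: the literal 'qh', then one or more of whitespace (lazy); then one or more of a digit (captured); then zero or more of any character except [lt], then one or more of any character except [op6], then one or more of a character in [1-5] (captured); then a literal 'p', then exactly 2 of a literal '1', then optionally a word character (non-capturing group); then one or more of a word character (non-capturing group).
Unlike `match`, `search` isn't anchored — it looks for the pattern anywhere in the string.
Here nothing in the string fits, so the call returns None.

None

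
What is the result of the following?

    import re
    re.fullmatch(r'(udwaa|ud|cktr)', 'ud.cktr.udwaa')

`re.fullmatch` is like wrapping the pattern in `^…$` (in single-line mode).
Here the string isn't matched end-to-end, so the call returns None.

None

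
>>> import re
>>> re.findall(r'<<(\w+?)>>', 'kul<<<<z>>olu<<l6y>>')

`findall` collects group 1 from each match (2 total).

['z', 'l6y']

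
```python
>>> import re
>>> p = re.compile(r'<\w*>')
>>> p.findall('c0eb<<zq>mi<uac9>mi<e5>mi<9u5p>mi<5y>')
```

['<zq>', '<uac9>', '<e5>', '<9u5p>', '<5y>']

Since nothing is captured, `findall` lists the 5 matched substrings directly.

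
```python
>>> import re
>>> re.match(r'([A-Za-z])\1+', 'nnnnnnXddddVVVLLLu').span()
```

`re.match` only tries the pattern at the start of the string.
The match spans [0:6] → 'nnnnnn'.

(0, 6)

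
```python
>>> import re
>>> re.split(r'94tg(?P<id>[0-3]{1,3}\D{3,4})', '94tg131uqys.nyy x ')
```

This matches the literal '9', then the literal '4tg'; then 1 to 3 of a character in [0-3], then 3 to 4 of a non-digit (captured as 'id').
Matches to split on: at [0:11] → '94tg131uqys'.
The group in the pattern means `split` returns the separators' captures alongside the pieces.

['', '131uqys', '.nyy x ']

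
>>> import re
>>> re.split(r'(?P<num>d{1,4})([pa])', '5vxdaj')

['5vx', 'd', 'a', 'j']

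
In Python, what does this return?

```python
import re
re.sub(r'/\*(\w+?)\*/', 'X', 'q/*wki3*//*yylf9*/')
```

`sub` substitutes 'X' at each match site.

'qXX'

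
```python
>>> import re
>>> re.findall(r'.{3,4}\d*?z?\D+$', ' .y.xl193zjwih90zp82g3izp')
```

['p82g3izp']

Pattern: 3 to 4 of any character, then zero or more of a digit (lazy), then optionally a literal 'z'; then one or more of a non-digit; then anchored at the end.
Since nothing is captured, `findall` lists the 1 matched substring directly.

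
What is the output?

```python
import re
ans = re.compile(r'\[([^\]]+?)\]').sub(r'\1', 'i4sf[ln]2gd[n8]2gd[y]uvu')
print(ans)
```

i4sfln2gdn82gdyuvu

The replacement refers to a captured group, so each match is rewritten using its own captured text.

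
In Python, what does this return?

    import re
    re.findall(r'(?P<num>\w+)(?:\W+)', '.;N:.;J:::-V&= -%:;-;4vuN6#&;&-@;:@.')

['N', 'J', 'V', '4vuN6']

This matches one or more of a word character (captured as 'num'); then one or more of a non-word character (non-capturing group).
`findall` collects group 1 from each match (4 total).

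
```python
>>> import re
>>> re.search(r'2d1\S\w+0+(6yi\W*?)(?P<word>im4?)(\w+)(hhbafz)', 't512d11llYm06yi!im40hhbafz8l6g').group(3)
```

The match spans [3:26] → '2d11llYm06yi!im40hhbafz'.
Captured: group 1 = '6yi!', group 2 = 'im4', group 3 = '0', group 4 = 'hhbafz'.

'0'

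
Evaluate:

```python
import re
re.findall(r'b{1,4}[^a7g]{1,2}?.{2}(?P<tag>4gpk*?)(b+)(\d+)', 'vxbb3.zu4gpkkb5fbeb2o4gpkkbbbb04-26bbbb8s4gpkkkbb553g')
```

The pattern matches 1 to 4 of the literal 'b', then 1 to 2 of any character except [a7g] (lazy), then exactly 2 of any character; then the literal '4gp', then zero or more of the literal 'k' (lazy) (captured as 'tag'); then one or more of a literal 'b' (captured); then one or more of a digit (captured).
Matches: at [2:15] match 'bb3.zu4gpkkb5', groups = ('4gpkk', 'b', '5'); at [16:32] match 'beb2o4gpkkbbbb04', groups = ('4gpkk', 'bbbb', '04'); at [35:52] match 'bbbb8s4gpkkkbb553', groups = ('4gpkkk', 'bb', '553').
3 groups means each result is a tuple of 3 captured strings — 3 here.

[('4gpkk', 'b', '5'), ('4gpkk', 'bbbb', '04'), ('4gpkkk', 'bb', '553')]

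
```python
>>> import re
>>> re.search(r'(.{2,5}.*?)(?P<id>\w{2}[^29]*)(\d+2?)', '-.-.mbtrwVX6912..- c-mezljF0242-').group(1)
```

'-.-.m'

The pattern matches 2 to 5 of any character, then zero or more of any character (lazy) (captured); then exactly 2 of a word character, then zero or more of any character except [29] (captured as 'id'); then one or more of a digit, then optionally a literal '2' (captured).
Lazy quantifiers expand one character at a time until the remainder of the pattern can match.
`re.search` scans for the first position where the pattern succeeds.
The match spans [0:15] → '-.-.mbtrwVX6912'.
Captured: group 1 = '-.-.m', group 2 = 'btrwVX6', group 3 = '912'.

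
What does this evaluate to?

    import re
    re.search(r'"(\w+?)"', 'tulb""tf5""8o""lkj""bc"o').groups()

`re.search` scans for the first position where the pattern succeeds.
The match spans [5:10] → '"tf5"'.
Captured: group 1 = 'tf5'.

('tf5',)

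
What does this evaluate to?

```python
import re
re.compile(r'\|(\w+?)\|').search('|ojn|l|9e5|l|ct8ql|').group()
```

Unlike `match`, `search` isn't anchored — it looks for the pattern anywhere in the string.
The match spans [0:5] → '|ojn|'.
Captured: group 1 = 'ojn'.

'|ojn|'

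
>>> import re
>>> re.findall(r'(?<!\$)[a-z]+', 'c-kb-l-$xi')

Because the assertion is negative and zero-width, positions next to the forbidden text are skipped.
Walking the string: at [0:1] → 'c'; at [2:4] → 'kb'; at [5:6] → 'l'; at [9:10] → 'i'.
No capturing groups, so `findall` returns the 4 full match strings.

['c', 'kb', 'l', 'i']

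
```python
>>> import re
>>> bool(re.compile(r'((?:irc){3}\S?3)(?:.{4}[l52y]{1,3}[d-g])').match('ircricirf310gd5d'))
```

This matches the literal 'irc' repeated 3 times, then optionally a non-whitespace character, then the literal '3' (captured); then exactly 4 of any character, then 1 to 3 of one of [l52y], then a character in [d-g] (non-capturing group).
With `match`, the pattern is implicitly anchored at the beginning.
Here the string doesn't start with a match, so the call returns None, and `bool(None)` is False.

False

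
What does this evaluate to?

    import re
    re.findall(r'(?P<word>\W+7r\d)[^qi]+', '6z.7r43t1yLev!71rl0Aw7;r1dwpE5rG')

Pattern: one or more of a non-word character, then the literal '7r', then a digit (captured as 'word'); then one or more of any character except [qi].
Matches: at [2:32] match '.7r43t1yLev!71rl0Aw7;r1dwpE5rG', group 1 = '.7r4'.
`findall` collects group 1 from the one match (1 total).

['.7r4']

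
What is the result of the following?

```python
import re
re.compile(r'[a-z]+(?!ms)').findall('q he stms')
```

['q', 'he', 'stms']

A negative assertion filters positions out without eating any characters.
Scanning left to right: at [0:1] → 'q'; at [2:4] → 'he'; at [5:9] → 'stms'.
`findall` yields the raw match text (3 of them) because the pattern has no groups.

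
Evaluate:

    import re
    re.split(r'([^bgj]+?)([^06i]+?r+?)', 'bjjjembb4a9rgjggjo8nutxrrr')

This matches one or more of any character except [bgj] (lazy) (captured); then one or more of any character except [06i] (lazy), then one or more of the literal 'r' (lazy) (captured).
The `?` after the quantifier makes it lazy — it takes as little as possible before letting the rest of the pattern try.
Matches to split on: at [4:12] → 'embb4a9r'; at [17:24] → 'o8nutxr'.
The group in the pattern means `split` returns the separators' captures alongside the pieces.

['bjjj', 'e', 'mbb4a9r', 'gjggj', 'o', '8nutxr', 'rr']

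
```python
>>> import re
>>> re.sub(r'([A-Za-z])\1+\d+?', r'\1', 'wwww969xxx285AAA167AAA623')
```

`\1` is not a pattern — it's the concrete string captured by group 1, re-applied verbatim.
Each match is replaced using the text its own group 1 captured.

'w69x85A67A23'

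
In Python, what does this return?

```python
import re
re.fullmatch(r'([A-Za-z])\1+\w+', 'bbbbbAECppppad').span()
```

(0, 14)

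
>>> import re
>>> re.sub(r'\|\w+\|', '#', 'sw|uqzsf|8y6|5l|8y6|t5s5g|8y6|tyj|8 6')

'sw#8y6#8y6#8y6#8 6'

Matches: at [2:9] → '|uqzsf|'; at [12:16] → '|5l|'; at [19:26] → '|t5s5g|'; at [29:34] → '|tyj|'.
`sub` substitutes '#' at each match site.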